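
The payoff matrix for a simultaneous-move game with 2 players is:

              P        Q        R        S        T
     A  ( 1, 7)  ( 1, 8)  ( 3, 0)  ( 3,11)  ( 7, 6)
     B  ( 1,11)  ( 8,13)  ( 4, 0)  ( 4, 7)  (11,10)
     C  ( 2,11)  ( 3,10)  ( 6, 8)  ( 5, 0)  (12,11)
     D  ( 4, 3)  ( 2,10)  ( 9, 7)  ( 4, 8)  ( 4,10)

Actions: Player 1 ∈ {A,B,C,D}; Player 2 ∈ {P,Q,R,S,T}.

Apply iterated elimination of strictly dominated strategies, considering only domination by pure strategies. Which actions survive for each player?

P1 drop A (C beats it: P:2>1 Q:3>1 R:6>3 S:5>3 T:12>7)
P2 drop R (Q beats it: B:13>0 C:10>8 D:10>7)
P2 drop S (Q beats it: B:13>7 C:10>0 D:10>8)
P1→{B,C,D} P2→{P,Q,T}

IESDS → P1:{B,C,D} P2:{P,Q,T}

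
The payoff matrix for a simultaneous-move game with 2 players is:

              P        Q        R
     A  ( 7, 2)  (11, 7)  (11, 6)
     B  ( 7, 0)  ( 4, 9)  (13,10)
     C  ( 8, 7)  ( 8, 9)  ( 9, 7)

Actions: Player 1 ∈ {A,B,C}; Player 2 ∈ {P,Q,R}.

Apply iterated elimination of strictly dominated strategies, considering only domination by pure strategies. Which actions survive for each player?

IESDS → P1:{A,B} P2:{Q,R}

P2 drop P (Q beats it: A:7>2 B:9>0 C:9>7)
P1 drop C (A beats it: Q:11>8 R:11>9)
P1→{A,B} P2→{Q,R}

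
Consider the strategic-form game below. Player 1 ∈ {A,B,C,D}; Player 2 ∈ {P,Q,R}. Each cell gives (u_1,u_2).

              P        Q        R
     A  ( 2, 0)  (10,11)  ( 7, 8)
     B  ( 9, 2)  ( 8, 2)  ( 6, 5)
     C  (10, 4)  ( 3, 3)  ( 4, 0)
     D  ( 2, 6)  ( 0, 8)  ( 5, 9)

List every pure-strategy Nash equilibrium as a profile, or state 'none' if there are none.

(A,P): not NE [P1→C gives 10>2; P2→Q gives 11>0]
(A,Q): NE
(A,R): not NE [P2→Q gives 11>8]
(B,P): not NE [P1→C gives 10>9; P2→R gives 5>2]
(B,Q): not NE [P1→A gives 10>8; P2→R gives 5>2]
(B,R): not NE [P1→A gives 7>6]
(C,P): NE
(C,Q): not NE [P1→A gives 10>3; P2→P gives 4>3]
(C,R): not NE [P1→A gives 7>4; P2→P gives 4>0]
(D,P): not NE [P1→C gives 10>2; P2→R gives 9>6]
(D,Q): not NE [P1→A gives 10>0; P2→R gives 9>8]
(D,R): not NE [P1→A gives 7>5]

NE set: (A,Q), (C,P)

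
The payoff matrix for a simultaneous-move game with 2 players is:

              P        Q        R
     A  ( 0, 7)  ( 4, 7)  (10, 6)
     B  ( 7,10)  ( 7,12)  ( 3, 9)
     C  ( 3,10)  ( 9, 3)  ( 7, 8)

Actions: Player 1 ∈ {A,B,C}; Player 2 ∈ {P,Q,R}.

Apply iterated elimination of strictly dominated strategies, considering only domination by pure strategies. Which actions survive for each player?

P2 drop R (P beats it: A:7>6 B:10>9 C:10>8)
P1 drop A (B beats it: P:7>0 Q:7>4)
P1→{B,C} P2→{P,Q}

Remaining: P1:{B,C} P2:{P,Q}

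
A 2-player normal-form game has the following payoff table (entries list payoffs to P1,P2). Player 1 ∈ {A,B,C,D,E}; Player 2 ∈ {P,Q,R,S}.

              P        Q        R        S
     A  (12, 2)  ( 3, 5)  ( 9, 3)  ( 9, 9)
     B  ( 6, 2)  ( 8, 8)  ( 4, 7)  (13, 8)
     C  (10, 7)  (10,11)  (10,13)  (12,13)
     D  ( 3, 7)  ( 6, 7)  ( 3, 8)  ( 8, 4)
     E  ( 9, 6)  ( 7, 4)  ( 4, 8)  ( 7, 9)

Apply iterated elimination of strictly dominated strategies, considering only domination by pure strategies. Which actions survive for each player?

IESDS → P1:{B,C} P2:{Q,R,S}

P1 drop D (B beats it: P:6>3 Q:8>6 R:4>3 S:13>8)
P1 drop E (C beats it: P:10>9 Q:10>7 R:10>4 S:12>7)
P2 drop P (Q beats it: A:5>2 B:8>2 C:11>7)
P1 drop A (C beats it: Q:10>3 R:10>9 S:12>9)
P1→{B,C} P2→{Q,R,S}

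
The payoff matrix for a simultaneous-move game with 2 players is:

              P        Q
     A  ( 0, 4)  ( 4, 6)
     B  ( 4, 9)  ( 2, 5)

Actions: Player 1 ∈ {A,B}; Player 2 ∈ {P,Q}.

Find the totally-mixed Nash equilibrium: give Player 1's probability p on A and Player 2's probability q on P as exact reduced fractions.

(p,q) = (2/3, 1/3)

P1 indiff ⇒ q·0+(1-q)·4 = q·4+(1-q)·2 ⇒ q(-4) = (1-q)(-2) ⇒ q = 1/3
P2 indiff ⇒ p·4+(1-p)·9 = p·6+(1-p)·5 ⇒ p(-2) = (1-p)(-4) ⇒ p = 2/3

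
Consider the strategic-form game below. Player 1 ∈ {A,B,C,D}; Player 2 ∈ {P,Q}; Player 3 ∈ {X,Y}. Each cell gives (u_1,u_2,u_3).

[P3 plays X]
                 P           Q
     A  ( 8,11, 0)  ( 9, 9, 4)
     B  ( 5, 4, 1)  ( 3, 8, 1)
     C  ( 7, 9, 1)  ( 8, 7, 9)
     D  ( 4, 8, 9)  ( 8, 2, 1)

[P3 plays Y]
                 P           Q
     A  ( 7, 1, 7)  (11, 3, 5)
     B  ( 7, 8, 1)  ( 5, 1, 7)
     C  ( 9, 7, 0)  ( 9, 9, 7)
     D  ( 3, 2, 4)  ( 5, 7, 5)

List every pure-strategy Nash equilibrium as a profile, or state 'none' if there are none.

(A,P,X): not NE [P3→Y gives 7>0]
(A,P,Y): not NE [P1→C gives 9>7; P2→Q gives 3>1]
(A,Q,X): not NE [P2→P gives 11>9; P3→Y gives 5>4]
(A,Q,Y): NE
(B,P,X): not NE [P1→A gives 8>5; P2→Q gives 8>4]
(B,P,Y): not NE [P1→C gives 9>7]
(B,Q,X): not NE [P1→A gives 9>3; P3→Y gives 7>1]
(B,Q,Y): not NE [P1→A gives 11>5; P2→P gives 8>1]
(C,P,X): not NE [P1→A gives 8>7]
(C,P,Y): not NE [P2→Q gives 9>7; P3→X gives 1>0]
(C,Q,X): not NE [P1→A gives 9>8; P2→P gives 9>7]
(C,Q,Y): not NE [P1→A gives 11>9; P3→X gives 9>7]
(D,P,X): not NE [P1→A gives 8>4]
(D,P,Y): not NE [P1→C gives 9>3; P2→Q gives 7>2; P3→X gives 9>4]
(D,Q,X): not NE [P1→A gives 9>8; P2→P gives 8>2; P3→Y gives 5>1]
(D,Q,Y): not NE [P1→A gives 11>5]

Nash profiles: (A,Q,Y)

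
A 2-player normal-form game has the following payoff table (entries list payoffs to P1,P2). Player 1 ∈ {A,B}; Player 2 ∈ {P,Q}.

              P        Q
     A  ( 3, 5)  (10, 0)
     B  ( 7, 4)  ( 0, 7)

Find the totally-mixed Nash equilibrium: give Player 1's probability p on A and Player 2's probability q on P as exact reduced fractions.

(p,q) = (3/8, 5/7)

P1 indiff ⇒ q·3+(1-q)·10 = q·7+(1-q)·0 ⇒ q(-4) = (1-q)(-10) ⇒ q = 5/7
P2 indiff ⇒ p·5+(1-p)·4 = p·0+(1-p)·7 ⇒ p(5) = (1-p)(3) ⇒ p = 3/8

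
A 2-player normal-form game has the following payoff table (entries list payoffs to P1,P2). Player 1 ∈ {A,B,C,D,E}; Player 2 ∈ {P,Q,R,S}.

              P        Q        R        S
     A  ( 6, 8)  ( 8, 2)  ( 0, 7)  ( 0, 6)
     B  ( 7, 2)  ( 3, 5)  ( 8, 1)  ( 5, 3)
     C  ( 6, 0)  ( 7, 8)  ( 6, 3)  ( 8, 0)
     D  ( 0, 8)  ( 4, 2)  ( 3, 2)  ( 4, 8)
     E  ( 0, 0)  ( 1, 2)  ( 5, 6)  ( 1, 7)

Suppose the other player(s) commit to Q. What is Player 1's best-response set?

P1 best: {A}

u_1(A vs Q) = 8
u_1(B vs Q) = 3
u_1(C vs Q) = 7
u_1(D vs Q) = 4
u_1(E vs Q) = 1
max payoff 8 at {A}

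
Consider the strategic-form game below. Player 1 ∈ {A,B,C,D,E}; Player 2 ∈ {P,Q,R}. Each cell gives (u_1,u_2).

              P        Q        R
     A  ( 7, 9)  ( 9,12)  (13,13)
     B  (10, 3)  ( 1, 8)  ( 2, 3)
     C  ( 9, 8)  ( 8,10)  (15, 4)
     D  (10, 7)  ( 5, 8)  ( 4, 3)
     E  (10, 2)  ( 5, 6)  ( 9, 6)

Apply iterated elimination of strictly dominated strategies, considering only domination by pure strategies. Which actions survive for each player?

Remaining: P1:{A,C} P2:{Q,R}

P2 drop P (Q beats it: A:12>9 B:8>3 C:10>8 D:8>7 E:6>2)
P1 drop B (A beats it: Q:9>1 R:13>2)
P1 drop D (A beats it: Q:9>5 R:13>4)
P1 drop E (A beats it: Q:9>5 R:13>9)
P1→{A,C} P2→{Q,R}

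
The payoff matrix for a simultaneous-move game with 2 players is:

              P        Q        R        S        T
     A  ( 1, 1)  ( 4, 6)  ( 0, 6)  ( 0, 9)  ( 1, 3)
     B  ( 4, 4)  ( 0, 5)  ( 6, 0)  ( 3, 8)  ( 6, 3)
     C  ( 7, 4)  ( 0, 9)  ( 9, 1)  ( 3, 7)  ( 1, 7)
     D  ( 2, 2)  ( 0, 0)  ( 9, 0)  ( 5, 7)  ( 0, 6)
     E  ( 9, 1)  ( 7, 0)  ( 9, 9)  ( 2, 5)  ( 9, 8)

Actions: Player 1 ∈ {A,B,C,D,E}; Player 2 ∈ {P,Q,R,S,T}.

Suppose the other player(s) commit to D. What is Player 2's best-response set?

u_2(P vs D) = 2
u_2(Q vs D) = 0
u_2(R vs D) = 0
u_2(S vs D) = 7
u_2(T vs D) = 6
max payoff 7 at {S}

BR_2 = {S}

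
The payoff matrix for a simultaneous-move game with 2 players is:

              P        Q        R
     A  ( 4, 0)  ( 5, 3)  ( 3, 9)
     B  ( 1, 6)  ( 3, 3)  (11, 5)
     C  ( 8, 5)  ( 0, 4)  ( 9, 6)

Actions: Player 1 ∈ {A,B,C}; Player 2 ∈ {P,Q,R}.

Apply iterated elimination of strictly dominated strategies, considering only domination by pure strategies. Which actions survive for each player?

P2 drop Q (R beats it: A:9>3 B:5>3 C:6>4)
P1 drop A (C beats it: P:8>4 R:9>3)
P1→{B,C} P2→{P,R}

Survivors P1:{B,C} P2:{P,R}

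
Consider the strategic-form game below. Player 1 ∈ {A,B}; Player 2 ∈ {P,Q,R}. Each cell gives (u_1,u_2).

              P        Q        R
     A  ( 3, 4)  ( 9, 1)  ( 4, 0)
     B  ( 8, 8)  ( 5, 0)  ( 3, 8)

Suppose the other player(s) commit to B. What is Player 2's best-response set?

argmax u_2 = {P,R}

u_2(P vs B) = 8
u_2(Q vs B) = 0
u_2(R vs B) = 8
max payoff 8 at {P,R}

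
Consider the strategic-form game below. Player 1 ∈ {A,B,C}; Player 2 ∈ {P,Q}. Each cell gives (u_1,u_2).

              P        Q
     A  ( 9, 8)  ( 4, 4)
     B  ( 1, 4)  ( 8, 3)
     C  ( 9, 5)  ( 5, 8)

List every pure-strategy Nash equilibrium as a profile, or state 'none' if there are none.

(A,P): NE
(A,Q): not NE [P1→B gives 8>4; P2→P gives 8>4]
(B,P): not NE [P1→C gives 9>1]
(B,Q): not NE [P2→P gives 4>3]
(C,P): not NE [P2→Q gives 8>5]
(C,Q): not NE [P1→B gives 8>5]

Nash profiles: (A,P)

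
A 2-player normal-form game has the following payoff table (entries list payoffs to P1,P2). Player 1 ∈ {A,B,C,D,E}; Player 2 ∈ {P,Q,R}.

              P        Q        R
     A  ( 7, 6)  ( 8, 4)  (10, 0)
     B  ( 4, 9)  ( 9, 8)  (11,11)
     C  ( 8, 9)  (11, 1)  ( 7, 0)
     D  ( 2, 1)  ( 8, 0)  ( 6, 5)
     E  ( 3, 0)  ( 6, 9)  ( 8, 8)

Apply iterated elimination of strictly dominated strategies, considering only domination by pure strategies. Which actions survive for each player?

IESDS → P1:{A,B,C} P2:{P,R}

P1 drop D (B beats it: P:4>2 Q:9>8 R:11>6)
P1 drop E (A beats it: P:7>3 Q:8>6 R:10>8)
P2 drop Q (P beats it: A:6>4 B:9>8 C:9>1)
P1→{A,B,C} P2→{P,R}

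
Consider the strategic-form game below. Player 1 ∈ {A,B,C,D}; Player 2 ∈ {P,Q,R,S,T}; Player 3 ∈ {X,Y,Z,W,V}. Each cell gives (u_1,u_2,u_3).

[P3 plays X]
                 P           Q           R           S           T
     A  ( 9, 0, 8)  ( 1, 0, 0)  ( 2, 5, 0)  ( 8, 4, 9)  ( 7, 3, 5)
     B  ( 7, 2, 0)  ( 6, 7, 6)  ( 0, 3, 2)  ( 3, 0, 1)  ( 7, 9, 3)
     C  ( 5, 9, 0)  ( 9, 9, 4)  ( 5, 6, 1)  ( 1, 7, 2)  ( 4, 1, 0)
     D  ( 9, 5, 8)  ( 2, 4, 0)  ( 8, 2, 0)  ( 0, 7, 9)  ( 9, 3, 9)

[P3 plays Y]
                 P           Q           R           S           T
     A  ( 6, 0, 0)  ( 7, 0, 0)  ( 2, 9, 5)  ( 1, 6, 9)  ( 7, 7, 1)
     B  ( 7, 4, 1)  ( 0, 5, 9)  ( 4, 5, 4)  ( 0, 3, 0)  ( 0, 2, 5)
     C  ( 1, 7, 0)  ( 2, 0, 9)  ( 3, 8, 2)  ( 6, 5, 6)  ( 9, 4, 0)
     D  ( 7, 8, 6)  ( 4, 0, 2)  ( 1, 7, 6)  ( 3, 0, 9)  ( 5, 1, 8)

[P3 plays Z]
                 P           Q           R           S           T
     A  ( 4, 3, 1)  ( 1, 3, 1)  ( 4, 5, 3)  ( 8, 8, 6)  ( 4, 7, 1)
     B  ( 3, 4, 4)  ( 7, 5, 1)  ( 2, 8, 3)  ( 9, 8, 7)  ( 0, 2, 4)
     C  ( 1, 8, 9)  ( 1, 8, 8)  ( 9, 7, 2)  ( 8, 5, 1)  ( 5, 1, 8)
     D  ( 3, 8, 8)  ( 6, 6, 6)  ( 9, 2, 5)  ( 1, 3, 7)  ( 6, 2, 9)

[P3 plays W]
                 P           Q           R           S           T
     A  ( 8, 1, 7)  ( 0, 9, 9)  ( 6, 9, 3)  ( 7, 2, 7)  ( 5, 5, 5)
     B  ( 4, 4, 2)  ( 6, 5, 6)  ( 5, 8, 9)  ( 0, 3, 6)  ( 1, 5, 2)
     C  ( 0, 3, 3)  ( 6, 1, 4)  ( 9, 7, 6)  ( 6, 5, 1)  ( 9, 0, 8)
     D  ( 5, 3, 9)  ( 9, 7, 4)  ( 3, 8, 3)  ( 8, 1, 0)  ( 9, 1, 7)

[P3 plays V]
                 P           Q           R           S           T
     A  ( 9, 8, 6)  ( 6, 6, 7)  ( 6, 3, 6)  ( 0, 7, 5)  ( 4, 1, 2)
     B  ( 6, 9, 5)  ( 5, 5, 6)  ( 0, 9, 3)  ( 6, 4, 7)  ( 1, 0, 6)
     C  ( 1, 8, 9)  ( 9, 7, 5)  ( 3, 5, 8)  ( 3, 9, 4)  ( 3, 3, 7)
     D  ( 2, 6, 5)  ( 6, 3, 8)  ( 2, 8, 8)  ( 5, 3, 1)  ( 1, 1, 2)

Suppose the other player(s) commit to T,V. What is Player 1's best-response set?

u_1(A vs T,V) = 4
u_1(B vs T,V) = 1
u_1(C vs T,V) = 3
u_1(D vs T,V) = 1
max payoff 4 at {A}

argmax u_1 = {A}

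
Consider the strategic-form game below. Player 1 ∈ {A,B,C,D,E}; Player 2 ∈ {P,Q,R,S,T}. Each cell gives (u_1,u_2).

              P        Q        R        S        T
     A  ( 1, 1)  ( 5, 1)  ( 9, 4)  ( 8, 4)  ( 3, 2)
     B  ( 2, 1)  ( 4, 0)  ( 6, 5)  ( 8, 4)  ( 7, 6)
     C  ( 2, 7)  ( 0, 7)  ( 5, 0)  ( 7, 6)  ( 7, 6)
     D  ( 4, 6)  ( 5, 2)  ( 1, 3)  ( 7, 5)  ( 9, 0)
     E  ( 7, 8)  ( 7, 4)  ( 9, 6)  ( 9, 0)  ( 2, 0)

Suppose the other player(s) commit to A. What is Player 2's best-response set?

u_2(P vs A) = 1
u_2(Q vs A) = 1
u_2(R vs A) = 4
u_2(S vs A) = 4
u_2(T vs A) = 2
max payoff 4 at {R,S}

BR_2 = {R,S}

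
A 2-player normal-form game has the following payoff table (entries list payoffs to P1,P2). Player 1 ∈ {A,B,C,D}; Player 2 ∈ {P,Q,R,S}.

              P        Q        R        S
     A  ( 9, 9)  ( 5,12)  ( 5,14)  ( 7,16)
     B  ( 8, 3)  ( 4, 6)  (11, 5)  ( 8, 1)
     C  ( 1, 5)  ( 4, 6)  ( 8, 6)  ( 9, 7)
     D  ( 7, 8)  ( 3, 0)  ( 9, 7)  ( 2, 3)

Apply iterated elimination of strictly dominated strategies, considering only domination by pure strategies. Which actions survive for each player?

Survivors P1:{A,B,C} P2:{Q,R,S}

P1 drop D (B beats it: P:8>7 Q:4>3 R:11>9 S:8>2)
P2 drop P (Q beats it: A:12>9 B:6>3 C:6>5)
P1→{A,B,C} P2→{Q,R,S}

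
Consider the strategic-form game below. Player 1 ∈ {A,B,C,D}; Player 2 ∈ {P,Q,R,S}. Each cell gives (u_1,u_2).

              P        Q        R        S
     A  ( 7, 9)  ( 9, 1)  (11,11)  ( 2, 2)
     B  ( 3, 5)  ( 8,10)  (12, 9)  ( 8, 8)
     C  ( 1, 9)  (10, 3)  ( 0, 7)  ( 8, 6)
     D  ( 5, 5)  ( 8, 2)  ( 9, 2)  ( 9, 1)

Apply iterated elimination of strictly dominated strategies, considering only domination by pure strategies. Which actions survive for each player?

IESDS → P1:{A,B,C} P2:{P,Q,R}

P2 drop S (R beats it: A:11>2 B:9>8 C:7>6 D:2>1)
P1 drop D (A beats it: P:7>5 Q:9>8 R:11>9)
P1→{A,B,C} P2→{P,Q,R}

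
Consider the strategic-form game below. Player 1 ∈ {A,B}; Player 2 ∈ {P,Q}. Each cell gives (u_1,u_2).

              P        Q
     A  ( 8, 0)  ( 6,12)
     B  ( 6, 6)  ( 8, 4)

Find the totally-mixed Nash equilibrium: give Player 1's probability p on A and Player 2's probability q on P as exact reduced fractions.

(p,q) = (1/7, 1/2)

P1 indiff ⇒ q·8+(1-q)·6 = q·6+(1-q)·8 ⇒ q(2) = (1-q)(2) ⇒ q = 1/2
P2 indiff ⇒ p·0+(1-p)·6 = p·12+(1-p)·4 ⇒ p(-12) = (1-p)(-2) ⇒ p = 1/7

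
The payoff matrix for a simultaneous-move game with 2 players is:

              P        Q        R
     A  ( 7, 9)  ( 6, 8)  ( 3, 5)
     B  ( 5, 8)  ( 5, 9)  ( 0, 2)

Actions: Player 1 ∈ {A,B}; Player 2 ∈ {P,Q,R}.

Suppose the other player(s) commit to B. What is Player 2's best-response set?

BR_2 = {Q}

u_2(P vs B) = 8
u_2(Q vs B) = 9
u_2(R vs B) = 2
max payoff 9 at {Q}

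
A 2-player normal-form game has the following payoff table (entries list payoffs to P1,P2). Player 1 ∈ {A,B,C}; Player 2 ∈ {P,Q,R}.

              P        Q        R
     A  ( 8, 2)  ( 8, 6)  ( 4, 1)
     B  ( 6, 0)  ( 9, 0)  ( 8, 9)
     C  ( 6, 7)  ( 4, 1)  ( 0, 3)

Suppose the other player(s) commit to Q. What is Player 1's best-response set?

u_1(A vs Q) = 8
u_1(B vs Q) = 9
u_1(C vs Q) = 4
max payoff 9 at {B}

argmax u_1 = {B}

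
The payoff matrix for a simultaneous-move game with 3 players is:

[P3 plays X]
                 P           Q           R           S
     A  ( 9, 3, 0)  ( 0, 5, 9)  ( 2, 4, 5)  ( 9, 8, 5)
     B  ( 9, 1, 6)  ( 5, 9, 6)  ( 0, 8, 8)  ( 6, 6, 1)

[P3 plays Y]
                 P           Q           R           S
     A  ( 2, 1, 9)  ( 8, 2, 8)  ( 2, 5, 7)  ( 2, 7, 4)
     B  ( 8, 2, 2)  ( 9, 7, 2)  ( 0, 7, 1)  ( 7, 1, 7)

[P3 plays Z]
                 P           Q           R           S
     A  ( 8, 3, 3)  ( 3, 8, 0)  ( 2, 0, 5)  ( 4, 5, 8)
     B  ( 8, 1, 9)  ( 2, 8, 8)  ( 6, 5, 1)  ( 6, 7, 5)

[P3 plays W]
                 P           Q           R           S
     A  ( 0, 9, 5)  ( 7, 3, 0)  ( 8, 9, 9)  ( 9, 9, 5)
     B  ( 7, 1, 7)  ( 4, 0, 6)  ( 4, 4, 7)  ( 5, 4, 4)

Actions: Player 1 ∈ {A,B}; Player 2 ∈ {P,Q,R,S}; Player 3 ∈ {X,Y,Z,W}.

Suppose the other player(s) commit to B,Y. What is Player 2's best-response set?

u_2(P vs B,Y) = 2
u_2(Q vs B,Y) = 7
u_2(R vs B,Y) = 7
u_2(S vs B,Y) = 1
max payoff 7 at {Q,R}

BR_2 = {Q,R}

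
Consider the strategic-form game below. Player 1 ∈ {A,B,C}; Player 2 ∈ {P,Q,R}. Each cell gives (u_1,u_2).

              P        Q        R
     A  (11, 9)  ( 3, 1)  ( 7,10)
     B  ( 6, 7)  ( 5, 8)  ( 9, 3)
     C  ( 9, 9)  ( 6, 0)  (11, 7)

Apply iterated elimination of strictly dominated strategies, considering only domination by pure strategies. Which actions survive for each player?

IESDS → P1:{A,C} P2:{P,R}

P1 drop B (C beats it: P:9>6 Q:6>5 R:11>9)
P2 drop Q (P beats it: A:9>1 C:9>0)
P1→{A,C} P2→{P,R}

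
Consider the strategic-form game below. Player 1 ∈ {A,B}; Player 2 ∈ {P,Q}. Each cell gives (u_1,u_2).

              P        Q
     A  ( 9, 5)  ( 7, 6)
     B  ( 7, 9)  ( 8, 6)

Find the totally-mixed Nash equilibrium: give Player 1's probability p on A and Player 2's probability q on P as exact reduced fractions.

P1 mixes 3/4 on A; P2 mixes 1/3 on P

P1 indiff ⇒ q·9+(1-q)·7 = q·7+(1-q)·8 ⇒ q(2) = (1-q)(1) ⇒ q = 1/3
P2 indiff ⇒ p·5+(1-p)·9 = p·6+(1-p)·6 ⇒ p(-1) = (1-p)(-3) ⇒ p = 3/4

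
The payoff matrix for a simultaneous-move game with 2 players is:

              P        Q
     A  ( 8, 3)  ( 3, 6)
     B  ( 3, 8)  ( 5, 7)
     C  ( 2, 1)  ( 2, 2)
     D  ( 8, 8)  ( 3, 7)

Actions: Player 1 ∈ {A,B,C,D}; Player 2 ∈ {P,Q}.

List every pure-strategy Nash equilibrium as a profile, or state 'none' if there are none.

NE set: (D,P)

(A,P): not NE [P2→Q gives 6>3]
(A,Q): not NE [P1→B gives 5>3]
(B,P): not NE [P1→D gives 8>3]
(B,Q): not NE [P2→P gives 8>7]
(C,P): not NE [P1→D gives 8>2; P2→Q gives 2>1]
(C,Q): not NE [P1→B gives 5>2]
(D,P): NE
(D,Q): not NE [P1→B gives 5>3; P2→P gives 8>7]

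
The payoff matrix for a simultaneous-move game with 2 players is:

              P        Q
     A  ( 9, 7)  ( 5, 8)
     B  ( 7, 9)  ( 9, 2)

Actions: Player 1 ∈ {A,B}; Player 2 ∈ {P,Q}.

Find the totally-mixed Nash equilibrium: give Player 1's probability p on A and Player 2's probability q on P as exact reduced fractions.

P1 indiff ⇒ q·9+(1-q)·5 = q·7+(1-q)·9 ⇒ q(2) = (1-q)(4) ⇒ q = 2/3
P2 indiff ⇒ p·7+(1-p)·9 = p·8+(1-p)·2 ⇒ p(-1) = (1-p)(-7) ⇒ p = 7/8

p=7/8, q=2/3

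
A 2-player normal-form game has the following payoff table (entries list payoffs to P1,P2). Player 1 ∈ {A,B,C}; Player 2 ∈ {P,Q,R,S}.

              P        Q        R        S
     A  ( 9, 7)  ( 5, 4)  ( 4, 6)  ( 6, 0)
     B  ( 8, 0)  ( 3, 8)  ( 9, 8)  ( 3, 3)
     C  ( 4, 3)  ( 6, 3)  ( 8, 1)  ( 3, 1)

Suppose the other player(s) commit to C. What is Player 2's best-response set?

argmax u_2 = {P,Q}

u_2(P vs C) = 3
u_2(Q vs C) = 3
u_2(R vs C) = 1
u_2(S vs C) = 1
max payoff 3 at {P,Q}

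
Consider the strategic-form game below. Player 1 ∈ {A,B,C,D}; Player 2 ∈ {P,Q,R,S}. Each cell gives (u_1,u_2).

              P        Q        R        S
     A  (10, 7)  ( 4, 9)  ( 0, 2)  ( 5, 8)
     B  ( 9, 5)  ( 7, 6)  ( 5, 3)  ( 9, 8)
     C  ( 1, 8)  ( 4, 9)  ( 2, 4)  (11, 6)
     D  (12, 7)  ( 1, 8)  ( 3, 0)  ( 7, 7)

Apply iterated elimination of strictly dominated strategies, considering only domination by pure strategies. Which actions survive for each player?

Remaining: P1:{B,C} P2:{Q,S}

P2 drop P (Q beats it: A:9>7 B:6>5 C:9>8 D:8>7)
P1 drop A (B beats it: Q:7>4 R:5>0 S:9>5)
P1 drop D (B beats it: Q:7>1 R:5>3 S:9>7)
P2 drop R (Q beats it: B:6>3 C:9>4)
P1→{B,C} P2→{Q,S}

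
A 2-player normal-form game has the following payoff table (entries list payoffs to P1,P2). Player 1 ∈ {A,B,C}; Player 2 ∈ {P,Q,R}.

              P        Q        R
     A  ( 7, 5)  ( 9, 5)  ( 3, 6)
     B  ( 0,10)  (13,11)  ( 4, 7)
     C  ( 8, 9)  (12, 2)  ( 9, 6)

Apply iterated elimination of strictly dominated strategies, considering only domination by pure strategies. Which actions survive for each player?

P1 drop A (C beats it: P:8>7 Q:12>9 R:9>3)
P2 drop R (P beats it: B:10>7 C:9>6)
P1→{B,C} P2→{P,Q}

IESDS → P1:{B,C} P2:{P,Q}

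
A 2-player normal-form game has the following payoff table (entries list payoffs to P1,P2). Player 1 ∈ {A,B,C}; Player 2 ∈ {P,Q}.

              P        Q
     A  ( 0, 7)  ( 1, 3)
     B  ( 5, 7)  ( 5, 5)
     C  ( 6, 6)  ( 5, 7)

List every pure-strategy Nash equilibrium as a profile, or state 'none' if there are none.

Nash profiles: (C,Q)

(A,P): not NE [P1→C gives 6>0]
(A,Q): not NE [P1→C gives 5>1; P2→P gives 7>3]
(B,P): not NE [P1→C gives 6>5]
(B,Q): not NE [P2→P gives 7>5]
(C,P): not NE [P2→Q gives 7>6]
(C,Q): NE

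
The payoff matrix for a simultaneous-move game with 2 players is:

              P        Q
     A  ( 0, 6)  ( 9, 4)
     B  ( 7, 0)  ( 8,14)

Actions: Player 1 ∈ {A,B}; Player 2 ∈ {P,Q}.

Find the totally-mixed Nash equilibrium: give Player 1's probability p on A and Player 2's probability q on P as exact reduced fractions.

P1 indiff ⇒ q·0+(1-q)·9 = q·7+(1-q)·8 ⇒ q(-7) = (1-q)(-1) ⇒ q = 1/8
P2 indiff ⇒ p·6+(1-p)·0 = p·4+(1-p)·14 ⇒ p(2) = (1-p)(14) ⇒ p = 7/8

P1 mixes 7/8 on A; P2 mixes 1/8 on P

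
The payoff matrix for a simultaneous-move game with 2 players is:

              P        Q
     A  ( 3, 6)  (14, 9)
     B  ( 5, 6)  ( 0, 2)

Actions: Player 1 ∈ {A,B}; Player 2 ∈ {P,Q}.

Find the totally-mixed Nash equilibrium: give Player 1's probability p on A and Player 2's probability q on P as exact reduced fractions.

(p,q) = (4/7, 7/8)

P1 indiff ⇒ q·3+(1-q)·14 = q·5+(1-q)·0 ⇒ q(-2) = (1-q)(-14) ⇒ q = 7/8
P2 indiff ⇒ p·6+(1-p)·6 = p·9+(1-p)·2 ⇒ p(-3) = (1-p)(-4) ⇒ p = 4/7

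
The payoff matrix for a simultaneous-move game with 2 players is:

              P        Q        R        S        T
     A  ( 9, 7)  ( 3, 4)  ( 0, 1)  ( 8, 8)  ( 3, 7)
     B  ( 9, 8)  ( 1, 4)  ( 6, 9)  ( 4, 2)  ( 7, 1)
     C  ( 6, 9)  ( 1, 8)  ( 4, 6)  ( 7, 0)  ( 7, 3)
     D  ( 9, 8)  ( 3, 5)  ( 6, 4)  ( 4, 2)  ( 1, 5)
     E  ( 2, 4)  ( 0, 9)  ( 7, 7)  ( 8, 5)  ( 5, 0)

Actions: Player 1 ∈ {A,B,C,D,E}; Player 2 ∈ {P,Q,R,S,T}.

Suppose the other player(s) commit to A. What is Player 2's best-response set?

u_2(P vs A) = 7
u_2(Q vs A) = 4
u_2(R vs A) = 1
u_2(S vs A) = 8
u_2(T vs A) = 7
max payoff 8 at {S}

argmax u_2 = {S}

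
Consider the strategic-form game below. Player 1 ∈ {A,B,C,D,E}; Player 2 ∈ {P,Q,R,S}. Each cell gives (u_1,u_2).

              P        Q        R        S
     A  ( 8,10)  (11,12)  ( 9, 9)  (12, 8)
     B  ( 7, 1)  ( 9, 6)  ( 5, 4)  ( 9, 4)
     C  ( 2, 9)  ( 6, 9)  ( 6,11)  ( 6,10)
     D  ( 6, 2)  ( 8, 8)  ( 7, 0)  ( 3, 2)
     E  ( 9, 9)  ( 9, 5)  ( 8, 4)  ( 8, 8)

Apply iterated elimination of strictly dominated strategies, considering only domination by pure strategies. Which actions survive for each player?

Remaining: P1:{A,E} P2:{P,Q}

P1 drop B (A beats it: P:8>7 Q:11>9 R:9>5 S:12>9)
P1 drop C (A beats it: P:8>2 Q:11>6 R:9>6 S:12>6)
P1 drop D (A beats it: P:8>6 Q:11>8 R:9>7 S:12>3)
P2 drop R (P beats it: A:10>9 E:9>4)
P2 drop S (P beats it: A:10>8 E:9>8)
P1→{A,E} P2→{P,Q}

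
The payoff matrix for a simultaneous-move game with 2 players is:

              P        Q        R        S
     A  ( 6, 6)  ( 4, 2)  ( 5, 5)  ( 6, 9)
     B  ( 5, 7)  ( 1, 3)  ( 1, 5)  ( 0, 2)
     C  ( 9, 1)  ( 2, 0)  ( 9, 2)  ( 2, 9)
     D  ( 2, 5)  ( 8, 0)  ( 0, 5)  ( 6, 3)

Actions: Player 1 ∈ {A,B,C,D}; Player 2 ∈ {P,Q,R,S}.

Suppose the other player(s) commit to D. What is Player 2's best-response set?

argmax u_2 = {P,R}

u_2(P vs D) = 5
u_2(Q vs D) = 0
u_2(R vs D) = 5
u_2(S vs D) = 3
max payoff 5 at {P,R}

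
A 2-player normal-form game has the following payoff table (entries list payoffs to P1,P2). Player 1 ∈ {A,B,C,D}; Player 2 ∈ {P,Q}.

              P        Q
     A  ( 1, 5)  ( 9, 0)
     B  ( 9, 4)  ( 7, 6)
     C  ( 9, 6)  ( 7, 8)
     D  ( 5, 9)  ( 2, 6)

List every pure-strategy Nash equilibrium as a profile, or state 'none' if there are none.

PSNE: ∅

(A,P): not NE [P1→C gives 9>1]
(A,Q): not NE [P2→P gives 5>0]
(B,P): not NE [P2→Q gives 6>4]
(B,Q): not NE [P1→A gives 9>7]
(C,P): not NE [P2→Q gives 8>6]
(C,Q): not NE [P1→A gives 9>7]
(D,P): not NE [P1→C gives 9>5]
(D,Q): not NE [P1→A gives 9>2; P2→P gives 9>6]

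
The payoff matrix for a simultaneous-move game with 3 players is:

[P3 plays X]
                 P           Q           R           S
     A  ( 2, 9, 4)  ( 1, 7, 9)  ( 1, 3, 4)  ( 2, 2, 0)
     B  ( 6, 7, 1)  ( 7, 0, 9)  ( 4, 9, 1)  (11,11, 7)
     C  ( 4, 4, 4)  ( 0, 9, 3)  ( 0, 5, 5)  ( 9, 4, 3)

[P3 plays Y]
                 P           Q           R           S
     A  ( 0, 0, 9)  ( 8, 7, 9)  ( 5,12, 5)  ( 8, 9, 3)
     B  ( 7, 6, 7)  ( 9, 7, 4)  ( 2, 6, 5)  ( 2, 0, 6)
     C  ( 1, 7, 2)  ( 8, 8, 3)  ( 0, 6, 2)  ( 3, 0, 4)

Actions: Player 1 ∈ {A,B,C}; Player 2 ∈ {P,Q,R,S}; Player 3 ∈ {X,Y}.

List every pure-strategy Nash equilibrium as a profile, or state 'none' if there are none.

(A,P,X): not NE [P1→B gives 6>2; P3→Y gives 9>4]
(A,P,Y): not NE [P1→B gives 7>0; P2→R gives 12>0]
(A,Q,X): not NE [P1→B gives 7>1; P2→P gives 9>7]
(A,Q,Y): not NE [P1→B gives 9>8; P2→R gives 12>7]
(A,R,X): not NE [P1→B gives 4>1; P2→P gives 9>3; P3→Y gives 5>4]
(A,R,Y): NE
(A,S,X): not NE [P1→B gives 11>2; P2→P gives 9>2; P3→Y gives 3>0]
(A,S,Y): not NE [P2→R gives 12>9]
(B,P,X): not NE [P2→S gives 11>7; P3→Y gives 7>1]
(B,P,Y): not NE [P2→Q gives 7>6]
(B,Q,X): not NE [P2→S gives 11>0]
(B,Q,Y): not NE [P3→X gives 9>4]
(B,R,X): not NE [P2→S gives 11>9; P3→Y gives 5>1]
(B,R,Y): not NE [P1→A gives 5>2; P2→Q gives 7>6]
(B,S,X): NE
(B,S,Y): not NE [P1→A gives 8>2; P2→Q gives 7>0; P3→X gives 7>6]
(C,P,X): not NE [P1→B gives 6>4; P2→Q gives 9>4]
(C,P,Y): not NE [P1→B gives 7>1; P2→Q gives 8>7; P3→X gives 4>2]
(C,Q,X): not NE [P1→B gives 7>0]
(C,Q,Y): not NE [P1→B gives 9>8]
(C,R,X): not NE [P1→B gives 4>0; P2→Q gives 9>5]
(C,R,Y): not NE [P1→A gives 5>0; P2→Q gives 8>6; P3→X gives 5>2]
(C,S,X): not NE [P1→B gives 11>9; P2→Q gives 9>4; P3→Y gives 4>3]
(C,S,Y): not NE [P1→A gives 8>3; P2→Q gives 8>0]

Nash profiles: (A,R,Y), (B,S,X)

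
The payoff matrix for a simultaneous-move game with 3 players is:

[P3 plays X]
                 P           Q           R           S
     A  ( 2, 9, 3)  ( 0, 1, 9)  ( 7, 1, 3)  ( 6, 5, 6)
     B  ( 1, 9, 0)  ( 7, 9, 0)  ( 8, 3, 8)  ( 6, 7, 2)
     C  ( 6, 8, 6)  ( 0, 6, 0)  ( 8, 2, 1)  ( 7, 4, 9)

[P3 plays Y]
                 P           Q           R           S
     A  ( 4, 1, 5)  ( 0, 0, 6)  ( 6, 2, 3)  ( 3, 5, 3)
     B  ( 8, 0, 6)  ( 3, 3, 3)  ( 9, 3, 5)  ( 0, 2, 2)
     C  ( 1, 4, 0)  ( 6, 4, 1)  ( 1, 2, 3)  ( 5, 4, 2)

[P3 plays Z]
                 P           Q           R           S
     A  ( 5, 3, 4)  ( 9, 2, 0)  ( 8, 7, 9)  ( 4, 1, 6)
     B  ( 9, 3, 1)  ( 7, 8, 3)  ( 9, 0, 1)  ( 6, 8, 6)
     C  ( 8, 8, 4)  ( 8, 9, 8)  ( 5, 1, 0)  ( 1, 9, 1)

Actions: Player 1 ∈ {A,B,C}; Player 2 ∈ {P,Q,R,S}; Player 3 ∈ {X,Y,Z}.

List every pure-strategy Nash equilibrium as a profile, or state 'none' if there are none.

PSNE = {(B,S,Z), (C,P,X)}

(A,P,X): not NE [P1→C gives 6>2; P3→Y gives 5>3]
(A,P,Y): not NE [P1→B gives 8>4; P2→S gives 5>1]
(A,P,Z): not NE [P1→B gives 9>5; P2→R gives 7>3; P3→Y gives 5>4]
(A,Q,X): not NE [P1→B gives 7>0; P2→P gives 9>1]
(A,Q,Y): not NE [P1→C gives 6>0; P2→S gives 5>0; P3→X gives 9>6]
(A,Q,Z): not NE [P2→R gives 7>2; P3→X gives 9>0]
(A,R,X): not NE [P1→C gives 8>7; P2→P gives 9>1; P3→Z gives 9>3]
(A,R,Y): not NE [P1→B gives 9>6; P2→S gives 5>2; P3→Z gives 9>3]
(A,R,Z): not NE [P1→B gives 9>8]
(A,S,X): not NE [P1→C gives 7>6; P2→P gives 9>5]
(A,S,Y): not NE [P1→C gives 5>3; P3→Z gives 6>3]
(A,S,Z): not NE [P1→B gives 6>4; P2→R gives 7>1]
(B,P,X): not NE [P1→C gives 6>1; P3→Y gives 6>0]
(B,P,Y): not NE [P2→R gives 3>0]
(B,P,Z): not NE [P2→S gives 8>3; P3→Y gives 6>1]
(B,Q,X): not NE [P3→Z gives 3>0]
(B,Q,Y): not NE [P1→C gives 6>3]
(B,Q,Z): not NE [P1→A gives 9>7]
(B,R,X): not NE [P2→Q gives 9>3]
(B,R,Y): not NE [P3→X gives 8>5]
(B,R,Z): not NE [P2→S gives 8>0; P3→X gives 8>1]
(B,S,X): not NE [P1→C gives 7>6; P2→Q gives 9>7; P3→Z gives 6>2]
(B,S,Y): not NE [P1→C gives 5>0; P2→R gives 3>2; P3→Z gives 6>2]
(B,S,Z): NE
(C,P,X): NE
(C,P,Y): not NE [P1→B gives 8>1; P3→X gives 6>0]
(C,P,Z): not NE [P1→B gives 9>8; P2→S gives 9>8; P3→X gives 6>4]
(C,Q,X): not NE [P1→B gives 7>0; P2→P gives 8>6; P3→Z gives 8>0]
(C,Q,Y): not NE [P3→Z gives 8>1]
(C,Q,Z): not NE [P1→A gives 9>8]
(C,R,X): not NE [P2→P gives 8>2; P3→Y gives 3>1]
(C,R,Y): not NE [P1→B gives 9>1; P2→S gives 4>2]
(C,R,Z): not NE [P1→B gives 9>5; P2→S gives 9>1; P3→Y gives 3>0]
(C,S,X): not NE [P2→P gives 8>4]
(C,S,Y): not NE [P3→X gives 9>2]
(C,S,Z): not NE [P1→B gives 6>1; P3→X gives 9>1]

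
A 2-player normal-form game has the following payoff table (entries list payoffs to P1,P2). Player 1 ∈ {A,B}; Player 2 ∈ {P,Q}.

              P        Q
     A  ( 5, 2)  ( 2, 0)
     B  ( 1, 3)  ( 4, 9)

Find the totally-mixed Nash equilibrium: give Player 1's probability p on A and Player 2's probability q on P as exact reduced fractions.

P1 indiff ⇒ q·5+(1-q)·2 = q·1+(1-q)·4 ⇒ q(4) = (1-q)(2) ⇒ q = 1/3
P2 indiff ⇒ p·2+(1-p)·3 = p·0+(1-p)·9 ⇒ p(2) = (1-p)(6) ⇒ p = 3/4

p=3/4, q=1/3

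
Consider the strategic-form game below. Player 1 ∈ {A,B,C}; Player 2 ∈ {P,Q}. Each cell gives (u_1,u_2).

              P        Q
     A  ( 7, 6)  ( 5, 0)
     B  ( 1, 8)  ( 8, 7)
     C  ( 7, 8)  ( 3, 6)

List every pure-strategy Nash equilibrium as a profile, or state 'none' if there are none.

PSNE = {(A,P), (C,P)}

(A,P): NE
(A,Q): not NE [P1→B gives 8>5; P2→P gives 6>0]
(B,P): not NE [P1→C gives 7>1]
(B,Q): not NE [P2→P gives 8>7]
(C,P): NE
(C,Q): not NE [P1→B gives 8>3; P2→P gives 8>6]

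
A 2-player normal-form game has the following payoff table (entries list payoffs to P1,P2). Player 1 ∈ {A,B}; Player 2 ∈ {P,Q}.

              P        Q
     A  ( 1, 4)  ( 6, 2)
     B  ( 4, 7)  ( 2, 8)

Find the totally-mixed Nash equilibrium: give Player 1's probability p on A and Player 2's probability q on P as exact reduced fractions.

P1 indiff ⇒ q·1+(1-q)·6 = q·4+(1-q)·2 ⇒ q(-3) = (1-q)(-4) ⇒ q = 4/7
P2 indiff ⇒ p·4+(1-p)·7 = p·2+(1-p)·8 ⇒ p(2) = (1-p)(1) ⇒ p = 1/3

p=1/3, q=4/7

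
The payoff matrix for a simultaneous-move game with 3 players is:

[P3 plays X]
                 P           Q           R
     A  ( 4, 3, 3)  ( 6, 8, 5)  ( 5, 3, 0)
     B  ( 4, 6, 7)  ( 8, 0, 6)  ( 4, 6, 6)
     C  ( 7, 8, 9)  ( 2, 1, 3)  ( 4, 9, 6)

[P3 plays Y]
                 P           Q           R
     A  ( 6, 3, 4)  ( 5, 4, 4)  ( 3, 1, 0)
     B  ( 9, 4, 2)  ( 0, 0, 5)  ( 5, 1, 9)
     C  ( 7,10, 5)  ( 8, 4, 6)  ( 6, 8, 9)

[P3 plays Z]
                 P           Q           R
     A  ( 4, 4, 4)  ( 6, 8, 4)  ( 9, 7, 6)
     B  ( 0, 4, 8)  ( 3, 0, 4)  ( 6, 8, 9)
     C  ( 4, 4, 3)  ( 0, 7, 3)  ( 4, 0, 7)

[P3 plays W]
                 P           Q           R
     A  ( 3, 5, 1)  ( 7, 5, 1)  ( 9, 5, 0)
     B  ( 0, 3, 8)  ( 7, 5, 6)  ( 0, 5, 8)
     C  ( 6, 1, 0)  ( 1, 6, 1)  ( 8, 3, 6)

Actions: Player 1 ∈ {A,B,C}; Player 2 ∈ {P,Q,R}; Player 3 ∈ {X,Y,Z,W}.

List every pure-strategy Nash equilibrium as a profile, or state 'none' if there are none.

Nash profiles: (B,Q,W)

(A,P,X): not NE [P1→C gives 7>4; P2→Q gives 8>3; P3→Z gives 4>3]
(A,P,Y): not NE [P1→B gives 9>6; P2→Q gives 4>3]
(A,P,Z): not NE [P2→Q gives 8>4]
(A,P,W): not NE [P1→C gives 6>3; P3→Z gives 4>1]
(A,Q,X): not NE [P1→B gives 8>6]
(A,Q,Y): not NE [P1→C gives 8>5; P3→X gives 5>4]
(A,Q,Z): not NE [P3→X gives 5>4]
(A,Q,W): not NE [P3→X gives 5>1]
(A,R,X): not NE [P2→Q gives 8>3; P3→Z gives 6>0]
(A,R,Y): not NE [P1→C gives 6>3; P2→Q gives 4>1; P3→Z gives 6>0]
(A,R,Z): not NE [P2→Q gives 8>7]
(A,R,W): not NE [P3→Z gives 6>0]
(B,P,X): not NE [P1→C gives 7>4; P3→W gives 8>7]
(B,P,Y): not NE [P3→W gives 8>2]
(B,P,Z): not NE [P1→C gives 4>0; P2→R gives 8>4]
(B,P,W): not NE [P1→C gives 6>0; P2→R gives 5>3]
(B,Q,X): not NE [P2→R gives 6>0]
(B,Q,Y): not NE [P1→C gives 8>0; P2→P gives 4>0; P3→W gives 6>5]
(B,Q,Z): not NE [P1→A gives 6>3; P2→R gives 8>0; P3→W gives 6>4]
(B,Q,W): NE
(B,R,X): not NE [P1→A gives 5>4; P3→Z gives 9>6]
(B,R,Y): not NE [P1→C gives 6>5; P2→P gives 4>1]
(B,R,Z): not NE [P1→A gives 9>6]
(B,R,W): not NE [P1→A gives 9>0; P3→Z gives 9>8]
(C,P,X): not NE [P2→R gives 9>8]
(C,P,Y): not NE [P1→B gives 9>7; P3→X gives 9>5]
(C,P,Z): not NE [P2→Q gives 7>4; P3→X gives 9>3]
(C,P,W): not NE [P2→Q gives 6>1; P3→X gives 9>0]
(C,Q,X): not NE [P1→B gives 8>2; P2→R gives 9>1; P3→Y gives 6>3]
(C,Q,Y): not NE [P2→P gives 10>4]
(C,Q,Z): not NE [P1→A gives 6>0; P3→Y gives 6>3]
(C,Q,W): not NE [P1→B gives 7>1; P3→Y gives 6>1]
(C,R,X): not NE [P1→A gives 5>4; P3→Y gives 9>6]
(C,R,Y): not NE [P2→P gives 10>8]
(C,R,Z): not NE [P1→A gives 9>4; P2→Q gives 7>0; P3→Y gives 9>7]
(C,R,W): not NE [P1→A gives 9>8; P2→Q gives 6>3; P3→Y gives 9>6]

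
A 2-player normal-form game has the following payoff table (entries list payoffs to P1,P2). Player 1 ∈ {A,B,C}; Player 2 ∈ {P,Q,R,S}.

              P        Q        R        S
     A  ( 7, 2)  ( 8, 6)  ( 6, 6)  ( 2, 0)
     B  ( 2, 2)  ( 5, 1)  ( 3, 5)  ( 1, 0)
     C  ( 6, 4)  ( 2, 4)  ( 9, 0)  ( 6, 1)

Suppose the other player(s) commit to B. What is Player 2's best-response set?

u_2(P vs B) = 2
u_2(Q vs B) = 1
u_2(R vs B) = 5
u_2(S vs B) = 0
max payoff 5 at {R}

argmax u_2 = {R}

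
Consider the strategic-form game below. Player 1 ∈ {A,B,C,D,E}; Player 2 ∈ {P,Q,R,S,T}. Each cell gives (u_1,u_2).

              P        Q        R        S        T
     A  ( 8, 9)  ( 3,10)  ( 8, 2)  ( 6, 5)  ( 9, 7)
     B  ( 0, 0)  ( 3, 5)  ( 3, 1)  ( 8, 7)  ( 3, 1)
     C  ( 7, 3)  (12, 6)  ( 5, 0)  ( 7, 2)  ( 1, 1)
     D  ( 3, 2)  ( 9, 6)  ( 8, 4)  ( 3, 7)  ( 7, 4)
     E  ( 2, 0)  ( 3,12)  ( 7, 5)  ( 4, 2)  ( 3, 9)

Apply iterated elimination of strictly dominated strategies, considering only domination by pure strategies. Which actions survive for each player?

Remaining: P1:{B,C} P2:{Q,S}

P2 drop P (Q beats it: A:10>9 B:5>0 C:6>3 D:6>2 E:12>0)
P2 drop R (Q beats it: A:10>2 B:5>1 C:6>0 D:6>4 E:12>5)
P2 drop T (Q beats it: A:10>7 B:5>1 C:6>1 D:6>4 E:12>9)
P1 drop A (C beats it: Q:12>3 S:7>6)
P1 drop D (C beats it: Q:12>9 S:7>3)
P1 drop E (C beats it: Q:12>3 S:7>4)
P1→{B,C} P2→{Q,S}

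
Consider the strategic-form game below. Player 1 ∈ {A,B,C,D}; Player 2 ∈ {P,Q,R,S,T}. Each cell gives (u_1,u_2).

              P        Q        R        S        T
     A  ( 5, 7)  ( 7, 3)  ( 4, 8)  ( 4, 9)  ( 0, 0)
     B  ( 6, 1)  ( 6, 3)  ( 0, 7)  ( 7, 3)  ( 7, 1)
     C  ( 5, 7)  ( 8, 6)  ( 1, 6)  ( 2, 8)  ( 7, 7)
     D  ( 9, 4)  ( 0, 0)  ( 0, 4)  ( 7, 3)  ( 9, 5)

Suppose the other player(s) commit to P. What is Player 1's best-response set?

BR_1 = {D}

u_1(A vs P) = 5
u_1(B vs P) = 6
u_1(C vs P) = 5
u_1(D vs P) = 9
max payoff 9 at {D}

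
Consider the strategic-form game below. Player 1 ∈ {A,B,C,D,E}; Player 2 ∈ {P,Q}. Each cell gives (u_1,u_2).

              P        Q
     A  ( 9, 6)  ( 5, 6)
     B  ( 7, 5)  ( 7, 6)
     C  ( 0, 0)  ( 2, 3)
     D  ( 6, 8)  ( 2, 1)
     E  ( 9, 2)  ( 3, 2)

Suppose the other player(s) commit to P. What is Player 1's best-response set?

P1 best: {A,E}

u_1(A vs P) = 9
u_1(B vs P) = 7
u_1(C vs P) = 0
u_1(D vs P) = 6
u_1(E vs P) = 9
max payoff 9 at {A,E}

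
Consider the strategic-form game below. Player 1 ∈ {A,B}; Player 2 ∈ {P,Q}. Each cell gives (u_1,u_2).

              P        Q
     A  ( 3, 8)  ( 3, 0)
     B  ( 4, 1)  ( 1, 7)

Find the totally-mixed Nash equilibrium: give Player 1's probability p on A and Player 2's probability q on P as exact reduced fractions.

P1 indiff ⇒ q·3+(1-q)·3 = q·4+(1-q)·1 ⇒ q(-1) = (1-q)(-2) ⇒ q = 2/3
P2 indiff ⇒ p·8+(1-p)·1 = p·0+(1-p)·7 ⇒ p(8) = (1-p)(6) ⇒ p = 3/7

P1 mixes 3/7 on A; P2 mixes 2/3 on P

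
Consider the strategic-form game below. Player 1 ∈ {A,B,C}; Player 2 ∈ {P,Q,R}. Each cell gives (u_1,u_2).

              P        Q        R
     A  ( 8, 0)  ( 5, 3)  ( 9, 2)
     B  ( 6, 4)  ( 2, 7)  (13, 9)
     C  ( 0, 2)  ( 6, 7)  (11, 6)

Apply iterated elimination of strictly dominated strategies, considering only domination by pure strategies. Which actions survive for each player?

IESDS → P1:{B,C} P2:{Q,R}

P2 drop P (Q beats it: A:3>0 B:7>4 C:7>2)
P1 drop A (C beats it: Q:6>5 R:11>9)
P1→{B,C} P2→{Q,R}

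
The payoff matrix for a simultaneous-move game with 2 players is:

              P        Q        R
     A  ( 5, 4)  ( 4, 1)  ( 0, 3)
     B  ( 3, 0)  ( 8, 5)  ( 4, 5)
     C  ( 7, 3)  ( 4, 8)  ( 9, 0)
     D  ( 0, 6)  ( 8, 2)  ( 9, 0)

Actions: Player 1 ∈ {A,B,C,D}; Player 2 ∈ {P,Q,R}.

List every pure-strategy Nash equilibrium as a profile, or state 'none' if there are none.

(A,P): not NE [P1→C gives 7>5]
(A,Q): not NE [P1→D gives 8>4; P2→P gives 4>1]
(A,R): not NE [P1→D gives 9>0; P2→P gives 4>3]
(B,P): not NE [P1→C gives 7>3; P2→R gives 5>0]
(B,Q): NE
(B,R): not NE [P1→D gives 9>4]
(C,P): not NE [P2→Q gives 8>3]
(C,Q): not NE [P1→D gives 8>4]
(C,R): not NE [P2→Q gives 8>0]
(D,P): not NE [P1→C gives 7>0]
(D,Q): not NE [P2→P gives 6>2]
(D,R): not NE [P2→P gives 6>0]

NE set: (B,Q)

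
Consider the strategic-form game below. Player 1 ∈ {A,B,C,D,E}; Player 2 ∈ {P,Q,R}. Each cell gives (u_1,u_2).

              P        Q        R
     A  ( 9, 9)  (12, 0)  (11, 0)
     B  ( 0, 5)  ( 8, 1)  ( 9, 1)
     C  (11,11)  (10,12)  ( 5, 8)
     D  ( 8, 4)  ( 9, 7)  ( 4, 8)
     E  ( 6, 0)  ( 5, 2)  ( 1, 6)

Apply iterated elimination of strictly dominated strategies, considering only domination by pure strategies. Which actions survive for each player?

P1 drop B (A beats it: P:9>0 Q:12>8 R:11>9)
P1 drop D (A beats it: P:9>8 Q:12>9 R:11>4)
P1 drop E (A beats it: P:9>6 Q:12>5 R:11>1)
P2 drop R (P beats it: A:9>0 C:11>8)
P1→{A,C} P2→{P,Q}

Survivors P1:{A,C} P2:{P,Q}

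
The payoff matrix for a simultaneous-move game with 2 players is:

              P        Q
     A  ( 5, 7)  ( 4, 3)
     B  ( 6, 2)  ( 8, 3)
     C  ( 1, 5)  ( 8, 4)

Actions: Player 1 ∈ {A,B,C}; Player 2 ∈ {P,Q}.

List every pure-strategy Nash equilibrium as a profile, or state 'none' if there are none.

PSNE = {(B,Q)}

(A,P): not NE [P1→B gives 6>5]
(A,Q): not NE [P1→C gives 8>4; P2→P gives 7>3]
(B,P): not NE [P2→Q gives 3>2]
(B,Q): NE
(C,P): not NE [P1→B gives 6>1]
(C,Q): not NE [P2→P gives 5>4]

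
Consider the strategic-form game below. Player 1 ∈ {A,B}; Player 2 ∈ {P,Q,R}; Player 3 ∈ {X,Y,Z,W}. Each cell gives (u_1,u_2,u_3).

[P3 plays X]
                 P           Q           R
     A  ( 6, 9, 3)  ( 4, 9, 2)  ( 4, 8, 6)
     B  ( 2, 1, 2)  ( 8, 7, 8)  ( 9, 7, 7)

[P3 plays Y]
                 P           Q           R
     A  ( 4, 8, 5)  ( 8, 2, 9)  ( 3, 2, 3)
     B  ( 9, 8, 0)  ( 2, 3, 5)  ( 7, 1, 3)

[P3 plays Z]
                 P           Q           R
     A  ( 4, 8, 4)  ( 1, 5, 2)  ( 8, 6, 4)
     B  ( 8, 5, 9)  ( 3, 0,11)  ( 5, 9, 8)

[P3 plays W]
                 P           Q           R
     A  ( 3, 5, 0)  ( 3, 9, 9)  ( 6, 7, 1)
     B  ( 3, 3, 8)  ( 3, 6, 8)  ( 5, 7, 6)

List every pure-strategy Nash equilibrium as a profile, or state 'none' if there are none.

(A,P,X): not NE [P3→Y gives 5>3]
(A,P,Y): not NE [P1→B gives 9>4]
(A,P,Z): not NE [P1→B gives 8>4; P3→Y gives 5>4]
(A,P,W): not NE [P2→Q gives 9>5; P3→Y gives 5>0]
(A,Q,X): not NE [P1→B gives 8>4; P3→W gives 9>2]
(A,Q,Y): not NE [P2→P gives 8>2]
(A,Q,Z): not NE [P1→B gives 3>1; P2→P gives 8>5; P3→W gives 9>2]
(A,Q,W): NE
(A,R,X): not NE [P1→B gives 9>4; P2→Q gives 9>8]
(A,R,Y): not NE [P1→B gives 7>3; P2→P gives 8>2; P3→X gives 6>3]
(A,R,Z): not NE [P2→P gives 8>6; P3→X gives 6>4]
(A,R,W): not NE [P2→Q gives 9>7; P3→X gives 6>1]
(B,P,X): not NE [P1→A gives 6>2; P2→R gives 7>1; P3→Z gives 9>2]
(B,P,Y): not NE [P3→Z gives 9>0]
(B,P,Z): not NE [P2→R gives 9>5]
(B,P,W): not NE [P2→R gives 7>3; P3→Z gives 9>8]
(B,Q,X): not NE [P3→Z gives 11>8]
(B,Q,Y): not NE [P1→A gives 8>2; P2→P gives 8>3; P3→Z gives 11>5]
(B,Q,Z): not NE [P2→R gives 9>0]
(B,Q,W): not NE [P2→R gives 7>6; P3→Z gives 11>8]
(B,R,X): not NE [P3→Z gives 8>7]
(B,R,Y): not NE [P2→P gives 8>1; P3→Z gives 8>3]
(B,R,Z): not NE [P1→A gives 8>5]
(B,R,W): not NE [P1→A gives 6>5; P3→Z gives 8>6]

NE set: (A,Q,W)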